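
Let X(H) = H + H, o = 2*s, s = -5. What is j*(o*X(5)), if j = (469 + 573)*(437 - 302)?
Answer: -14067000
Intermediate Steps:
o = -10 (o = 2*(-5) = -10)
j = 140670 (j = 1042*135 = 140670)
X(H) = 2*H
j*(o*X(5)) = 140670*(-20*5) = 140670*(-10*10) = 140670*(-100) = -14067000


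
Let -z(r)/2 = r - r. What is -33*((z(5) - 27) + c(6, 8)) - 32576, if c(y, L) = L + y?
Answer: -32147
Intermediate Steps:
z(r) = 0 (z(r) = -2*(r - r) = -2*0 = 0)
-33*((z(5) - 27) + c(6, 8)) - 32576 = -33*((0 - 27) + (8 + 6)) - 32576 = -33*(-27 + 14) - 32576 = -33*(-13) - 32576 = 429 - 32576 = -32147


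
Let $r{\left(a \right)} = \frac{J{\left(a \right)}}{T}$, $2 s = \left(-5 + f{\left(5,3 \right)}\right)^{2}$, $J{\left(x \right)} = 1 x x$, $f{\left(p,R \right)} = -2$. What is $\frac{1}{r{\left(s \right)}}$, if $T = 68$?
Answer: $\frac{272}{2401} \approx 0.11329$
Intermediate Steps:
$J{\left(x \right)} = x^{2}$ ($J{\left(x \right)} = x x = x^{2}$)
$s = \frac{49}{2}$ ($s = \frac{\left(-5 - 2\right)^{2}}{2} = \frac{\left(-7\right)^{2}}{2} = \frac{1}{2} \cdot 49 = \frac{49}{2} \approx 24.5$)
$r{\left(a \right)} = \frac{a^{2}}{68}$
$\frac{1}{r{\left(s \right)}} = \frac{1}{\frac{1}{68} \left(\frac{49}{2}\right)^{2}} = \frac{1}{\frac{1}{68} \cdot \frac{2401}{4}} = \frac{1}{\frac{2401}{272}} = \frac{272}{2401}$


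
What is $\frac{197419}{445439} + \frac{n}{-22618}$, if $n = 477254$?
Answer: $- \frac{104061160782}{5037469651} \approx -20.657$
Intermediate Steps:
$\frac{197419}{445439} + \frac{n}{-22618} = \frac{197419}{445439} + \frac{477254}{-22618} = 197419 \cdot \frac{1}{445439} + 477254 \left(- \frac{1}{22618}\right) = \frac{197419}{445439} - \frac{238627}{11309} = - \frac{104061160782}{5037469651}$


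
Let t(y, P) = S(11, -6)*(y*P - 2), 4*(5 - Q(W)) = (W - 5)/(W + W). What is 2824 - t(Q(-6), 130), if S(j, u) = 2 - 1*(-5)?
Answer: -36083/24 ≈ -1503.5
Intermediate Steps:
Q(W) = 5 - (-5 + W)/(8*W) (Q(W) = 5 - (W - 5)/(4*(W + W)) = 5 - (-5 + W)/(4*(2*W)) = 5 - (-5 + W)*1/(2*W)/4 = 5 - (-5 + W)/(8*W))
S(j, u) = 7 (S(j, u) = 2 + 5 = 7)
t(y, P) = -14 + 7*P*y (t(y, P) = 7*(y*P - 2) = 7*(P*y - 2) = 7*(-2 + P*y) = -14 + 7*P*y)
2824 - t(Q(-6), 130) = 2824 - (-14 + 7*130*((⅛)*(5 + 39*(-6))/(-6))) = 2824 - (-14 + 7*130*((⅛)*(-⅙)*(5 - 234))) = 2824 - (-14 + 7*130*((⅛)*(-⅙)*(-229))) = 2824 - (-14 + 7*130*(229/48)) = 2824 - (-14 + 104195/24) = 2824 - 1*103859/24 = 2824 - 103859/24 = -36083/24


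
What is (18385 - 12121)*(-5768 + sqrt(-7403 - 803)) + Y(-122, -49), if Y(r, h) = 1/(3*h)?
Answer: -5311220545/147 + 6264*I*sqrt(8206) ≈ -3.6131e+7 + 5.6744e+5*I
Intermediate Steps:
Y(r, h) = 1/(3*h)
(18385 - 12121)*(-5768 + sqrt(-7403 - 803)) + Y(-122, -49) = (18385 - 12121)*(-5768 + sqrt(-7403 - 803)) + (1/3)/(-49) = 6264*(-5768 + sqrt(-8206)) + (1/3)*(-1/49) = 6264*(-5768 + I*sqrt(8206)) - 1/147 = (-36130752 + 6264*I*sqrt(8206)) - 1/147 = -5311220545/147 + 6264*I*sqrt(8206)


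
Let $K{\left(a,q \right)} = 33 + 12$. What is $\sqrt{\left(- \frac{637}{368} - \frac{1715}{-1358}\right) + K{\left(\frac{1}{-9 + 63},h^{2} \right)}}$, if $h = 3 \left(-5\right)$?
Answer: $\frac{\sqrt{3546422141}}{8924} \approx 6.6732$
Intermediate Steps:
$h = -15$
$K{\left(a,q \right)} = 45$
$\sqrt{\left(- \frac{637}{368} - \frac{1715}{-1358}\right) + K{\left(\frac{1}{-9 + 63},h^{2} \right)}} = \sqrt{\left(- \frac{637}{368} - \frac{1715}{-1358}\right) + 45} = \sqrt{\left(\left(-637\right) \frac{1}{368} - - \frac{245}{194}\right) + 45} = \sqrt{\left(- \frac{637}{368} + \frac{245}{194}\right) + 45} = \sqrt{- \frac{16709}{35696} + 45} = \sqrt{\frac{1589611}{35696}} = \frac{\sqrt{3546422141}}{8924}$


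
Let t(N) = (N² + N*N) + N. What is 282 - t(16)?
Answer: -246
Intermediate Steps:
t(N) = N + 2*N² (t(N) = (N² + N²) + N = 2*N² + N = N + 2*N²)
282 - t(16) = 282 - 16*(1 + 2*16) = 282 - 16*(1 + 32) = 282 - 16*33 = 282 - 1*528 = 282 - 528 = -246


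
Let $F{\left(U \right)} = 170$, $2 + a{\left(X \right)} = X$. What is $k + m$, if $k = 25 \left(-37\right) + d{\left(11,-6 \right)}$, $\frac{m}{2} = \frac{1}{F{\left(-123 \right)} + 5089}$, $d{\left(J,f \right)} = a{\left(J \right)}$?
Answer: $- \frac{4817242}{5259} \approx -916.0$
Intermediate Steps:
$a{\left(X \right)} = -2 + X$
$d{\left(J,f \right)} = -2 + J$
$m = \frac{2}{5259}$ ($m = \frac{2}{170 + 5089} = \frac{2}{5259} \approx 0.0003803$)
$k = -916$ ($k = 25 \left(-37\right) + \left(-2 + 11\right) = -925 + 9 = -916$)
$k + m = -916 + \frac{2}{5259} = - \frac{4817242}{5259}$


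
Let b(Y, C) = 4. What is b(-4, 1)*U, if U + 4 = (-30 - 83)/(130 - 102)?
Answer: -225/7 ≈ -32.143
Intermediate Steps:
U = -225/28 (U = -4 + (-30 - 83)/(130 - 102) = -4 - 113/28 = -225/28 ≈ -8.0357)
b(-4, 1)*U = 4*(-225/28) = -225/7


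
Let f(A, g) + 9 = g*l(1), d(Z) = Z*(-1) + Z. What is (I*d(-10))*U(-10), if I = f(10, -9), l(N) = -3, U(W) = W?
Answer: 0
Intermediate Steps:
d(Z) = 0 (d(Z) = -Z + Z = 0)
f(A, g) = -9 - 3*g (f(A, g) = -9 + g*(-3) = -9 - 3*g)
I = 18 (I = -9 - 3*(-9) = -9 + 27 = 18)
(I*d(-10))*U(-10) = (18*0)*(-10) = 0*(-10) = 0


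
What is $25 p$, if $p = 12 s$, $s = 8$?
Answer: $2400$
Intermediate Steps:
$p = 96$ ($p = 12 \cdot 8 = 96$)
$25 p = 25 \cdot 96 = 2400$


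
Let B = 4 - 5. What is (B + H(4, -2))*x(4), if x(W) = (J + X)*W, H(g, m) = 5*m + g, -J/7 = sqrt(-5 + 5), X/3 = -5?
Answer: 420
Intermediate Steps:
X = -15 (X = 3*(-5) = -15)
J = 0 (J = -7*sqrt(-5 + 5) = -7*sqrt(0) = -7*0 = 0)
H(g, m) = g + 5*m
x(W) = -15*W (x(W) = (0 - 15)*W = -15*W)
B = -1
(B + H(4, -2))*x(4) = (-1 + (4 + 5*(-2)))*(-15*4) = (-1 + (4 - 10))*(-60) = (-1 - 6)*(-60) = -7*(-60) = 420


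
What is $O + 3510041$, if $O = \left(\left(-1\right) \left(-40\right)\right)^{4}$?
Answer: $6070041$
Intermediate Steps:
$O = 2560000$ ($O = 40^{4} = 2560000$)
$O + 3510041 = 2560000 + 3510041 = 6070041$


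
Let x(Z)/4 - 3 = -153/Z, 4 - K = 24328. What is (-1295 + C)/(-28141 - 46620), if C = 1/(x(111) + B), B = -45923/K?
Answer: 9759399757/563467003271 ≈ 0.017320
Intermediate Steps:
K = -24324 (K = 4 - 1*24328 = 4 - 24328 = -24324)
B = 45923/24324 (B = -45923/(-24324) = -45923*(-1/24324) = 45923/24324 ≈ 1.8880)
x(Z) = 12 - 612/Z (x(Z) = 12 + 4*(-153/Z) = 12 - 612/Z)
C = 899988/7536911 (C = 1/((12 - 612/111) + 45923/24324) = 1/((12 - 612*1/111) + 45923/24324) = 1/((12 - 204/37) + 45923/24324) = 1/(240/37 + 45923/24324) = 1/(7536911/899988) = 899988/7536911 ≈ 0.11941)
(-1295 + C)/(-28141 - 46620) = (-1295 + 899988/7536911)/(-28141 - 46620) = -9759399757/7536911/(-74761) = -9759399757/7536911*(-1/74761) = 9759399757/563467003271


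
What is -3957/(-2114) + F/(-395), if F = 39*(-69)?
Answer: 7251789/835030 ≈ 8.6845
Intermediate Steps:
F = -2691
-3957/(-2114) + F/(-395) = -3957/(-2114) - 2691/(-395) = -3957*(-1/2114) - 2691*(-1/395) = 3957/2114 + 2691/395 = 7251789/835030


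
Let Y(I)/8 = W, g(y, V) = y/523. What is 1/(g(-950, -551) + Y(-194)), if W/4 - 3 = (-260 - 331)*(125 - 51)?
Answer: -523/731882966 ≈ -7.1460e-7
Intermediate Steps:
g(y, V) = y/523 (g(y, V) = y*(1/523) = y/523)
W = -174924 (W = 12 + 4*((-260 - 331)*(125 - 51)) = 12 + 4*(-591*74) = 12 + 4*(-43734) = 12 - 174936 = -174924)
Y(I) = -1399392 (Y(I) = 8*(-174924) = -1399392)
1/(g(-950, -551) + Y(-194)) = 1/((1/523)*(-950) - 1399392) = 1/(-950/523 - 1399392) = 1/(-731882966/523) = -523/731882966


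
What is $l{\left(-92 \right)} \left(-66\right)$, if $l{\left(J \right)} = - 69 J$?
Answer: $-418968$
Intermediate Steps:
$l{\left(-92 \right)} \left(-66\right) = \left(-69\right) \left(-92\right) \left(-66\right) = 6348 \left(-66\right) = -418968$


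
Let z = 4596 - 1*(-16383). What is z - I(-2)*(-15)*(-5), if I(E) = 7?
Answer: 20454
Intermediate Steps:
z = 20979 (z = 4596 + 16383 = 20979)
z - I(-2)*(-15)*(-5) = 20979 - 7*(-15)*(-5) = 20979 - (-105)*(-5) = 20979 - 1*525 = 20979 - 525 = 20454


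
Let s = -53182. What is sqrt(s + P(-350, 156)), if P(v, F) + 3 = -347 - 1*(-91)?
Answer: I*sqrt(53441) ≈ 231.17*I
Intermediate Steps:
P(v, F) = -259 (P(v, F) = -3 + (-347 - 1*(-91)) = -3 + (-347 + 91) = -3 - 256 = -259)
sqrt(s + P(-350, 156)) = sqrt(-53182 - 259) = sqrt(-53441) = I*sqrt(53441)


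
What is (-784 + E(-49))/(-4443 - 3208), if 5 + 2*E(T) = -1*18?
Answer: 1591/15302 ≈ 0.10397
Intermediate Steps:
E(T) = -23/2 (E(T) = -5/2 + (-1*18)/2 = -5/2 + (½)*(-18) = -5/2 - 9 = -23/2)
(-784 + E(-49))/(-4443 - 3208) = (-784 - 23/2)/(-4443 - 3208) = -1591/2/(-7651) = -1591/2*(-1/7651) = 1591/15302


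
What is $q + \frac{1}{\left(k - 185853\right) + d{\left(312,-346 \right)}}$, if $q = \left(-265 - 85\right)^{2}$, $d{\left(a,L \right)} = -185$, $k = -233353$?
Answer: $\frac{51375397499}{419391} \approx 1.225 \cdot 10^{5}$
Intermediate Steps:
$q = 122500$ ($q = \left(-350\right)^{2} = 122500$)
$q + \frac{1}{\left(k - 185853\right) + d{\left(312,-346 \right)}} = 122500 + \frac{1}{\left(-233353 - 185853\right) - 185} = 122500 + \frac{1}{-419206 - 185} = 122500 + \frac{1}{-419391} = 122500 - \frac{1}{419391} = \frac{51375397499}{419391}$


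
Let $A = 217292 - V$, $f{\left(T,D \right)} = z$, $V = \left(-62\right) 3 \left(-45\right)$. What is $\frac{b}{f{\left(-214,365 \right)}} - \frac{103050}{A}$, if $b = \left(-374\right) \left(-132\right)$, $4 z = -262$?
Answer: $- \frac{10320811071}{13684391} \approx -754.2$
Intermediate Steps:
$z = - \frac{131}{2}$ ($z = \frac{1}{4} \left(-262\right) = - \frac{131}{2} \approx -65.5$)
$V = 8370$ ($V = \left(-186\right) \left(-45\right) = 8370$)
$f{\left(T,D \right)} = - \frac{131}{2}$
$A = 208922$ ($A = 217292 - 8370 = 208922$)
$b = 49368$
$\frac{b}{f{\left(-214,365 \right)}} - \frac{103050}{A} = \frac{49368}{- \frac{131}{2}} - \frac{103050}{208922} = 49368 \left(- \frac{2}{131}\right) - \frac{51525}{104461} = - \frac{98736}{131} - \frac{51525}{104461} = - \frac{10320811071}{13684391}$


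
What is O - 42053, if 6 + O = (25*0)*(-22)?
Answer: -42059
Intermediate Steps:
O = -6 (O = -6 + (25*0)*(-22) = -6 + 0*(-22) = -6 + 0 = -6)
O - 42053 = -6 - 42053 = -42059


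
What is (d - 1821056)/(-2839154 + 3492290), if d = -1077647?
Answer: -2898703/653136 ≈ -4.4381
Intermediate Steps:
(d - 1821056)/(-2839154 + 3492290) = (-1077647 - 1821056)/(-2839154 + 3492290) = -2898703/653136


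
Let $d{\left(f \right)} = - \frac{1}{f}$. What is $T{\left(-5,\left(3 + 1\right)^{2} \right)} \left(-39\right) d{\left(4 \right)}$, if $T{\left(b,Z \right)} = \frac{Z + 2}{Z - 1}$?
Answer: $\frac{117}{10} \approx 11.7$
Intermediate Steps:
$T{\left(b,Z \right)} = \frac{2 + Z}{-1 + Z}$
$T{\left(-5,\left(3 + 1\right)^{2} \right)} \left(-39\right) d{\left(4 \right)} = \frac{2 + \left(3 + 1\right)^{2}}{-1 + \left(3 + 1\right)^{2}} \left(-39\right) \left(- \frac{1}{4}\right) = \frac{2 + 4^{2}}{-1 + 4^{2}} \left(-39\right) \left(\left(-1\right) \frac{1}{4}\right) = \frac{2 + 16}{-1 + 16} \left(-39\right) \left(- \frac{1}{4}\right) = \frac{1}{15} \cdot 18 \left(-39\right) \left(- \frac{1}{4}\right) = \frac{6}{5} \left(-39\right) \left(- \frac{1}{4}\right) = \left(- \frac{234}{5}\right) \left(- \frac{1}{4}\right) = \frac{117}{10}$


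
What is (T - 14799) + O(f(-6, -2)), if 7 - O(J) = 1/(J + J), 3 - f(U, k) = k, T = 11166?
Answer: -36261/10 ≈ -3626.1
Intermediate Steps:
f(U, k) = 3 - k
O(J) = 7 - 1/(2*J) (O(J) = 7 - 1/(J + J) = 7 - 1/(2*J))
(T - 14799) + O(f(-6, -2)) = (11166 - 14799) + (7 - 1/(2*(3 - 1*(-2)))) = -3633 + (7 - 1/(2*(3 + 2))) = -3633 + (7 - ½/5) = -3633 + (7 - ½*⅕) = -3633 + (7 - ⅒) = -3633 + 69/10 = -36261/10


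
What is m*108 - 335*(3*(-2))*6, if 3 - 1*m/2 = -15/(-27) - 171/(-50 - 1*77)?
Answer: 1561740/127 ≈ 12297.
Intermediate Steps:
m = 2510/1143 (m = 6 - 2*(-15/(-27) - 171/(-50 - 1*77)) = 6 - 2*(-15*(-1/27) - 171/(-50 - 77)) = 6 - 2*(5/9 - 171/(-127)) = 6 - 2*(5/9 - 171*(-1/127)) = 6 - 2*(5/9 + 171/127) = 6 - 2*2174/1143 = 6 - 4348/1143 = 2510/1143 ≈ 2.1960)
m*108 - 335*(3*(-2))*6 = (2510/1143)*108 - 335*(3*(-2))*6 = 30120/127 - 335*(-6*6) = 30120/127 - 335*(-36) = 30120/127 - 1*(-12060) = 30120/127 + 12060 = 1561740/127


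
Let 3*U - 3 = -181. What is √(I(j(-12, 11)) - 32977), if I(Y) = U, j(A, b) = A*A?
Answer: I*√297327/3 ≈ 181.76*I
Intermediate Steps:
j(A, b) = A²
U = -178/3 (U = 1 + (⅓)*(-181) = 1 - 181/3 = -178/3 ≈ -59.333)
I(Y) = -178/3
√(I(j(-12, 11)) - 32977) = √(-178/3 - 32977) = √(-99109/3) = I*√297327/3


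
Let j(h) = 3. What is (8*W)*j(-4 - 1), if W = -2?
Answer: -48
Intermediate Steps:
(8*W)*j(-4 - 1) = (8*(-2))*3 = -16*3 = -48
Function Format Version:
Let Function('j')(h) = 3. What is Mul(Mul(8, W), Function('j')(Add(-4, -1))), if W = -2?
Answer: -48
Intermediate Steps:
Mul(Mul(8, W), Function('j')(Add(-4, -1))) = Mul(Mul(8, -2), 3) = Mul(-16, 3) = -48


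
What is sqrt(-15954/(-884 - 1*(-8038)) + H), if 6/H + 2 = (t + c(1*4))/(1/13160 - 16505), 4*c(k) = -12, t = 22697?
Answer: 2*I*sqrt(35149574557749149129271)/187298015009 ≈ 2.002*I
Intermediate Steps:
c(k) = -3 (c(k) = (1/4)*(-12) = -3)
H = -651617397/366532319 (H = 6/(-2 + (22697 - 3)/(1/13160 - 16505)) = 6/(-2 + 22694/(1/13160 - 16505)) = 6/(-2 + 22694/(-217205799/13160)) = 6/(-2 + 22694*(-13160/217205799)) = 6/(-2 - 298653040/217205799) = 6/(-733064638/217205799) = 6*(-217205799/733064638) = -651617397/366532319 ≈ -1.7778)
sqrt(-15954/(-884 - 1*(-8038)) + H) = sqrt(-15954/(-884 - 1*(-8038)) - 651617397/366532319) = sqrt(-15954/(-884 + 8038) - 651617397/366532319) = sqrt(-15954/7154 - 651617397/366532319) = sqrt(-15954*1/7154 - 651617397/366532319) = sqrt(-7977/3577 - 651617397/366532319) = sqrt(-5254663737732/1311086105063) = 2*I*sqrt(35149574557749149129271)/187298015009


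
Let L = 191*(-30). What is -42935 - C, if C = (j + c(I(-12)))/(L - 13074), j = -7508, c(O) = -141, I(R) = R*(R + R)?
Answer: -807357389/18804 ≈ -42935.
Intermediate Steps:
I(R) = 2*R² (I(R) = R*(2*R) = 2*R²)
L = -5730
C = 7649/18804 (C = (-7508 - 141)/(-5730 - 13074) = -7649/(-18804) = -7649*(-1/18804) = 7649/18804 ≈ 0.40677)
-42935 - C = -42935 - 1*7649/18804 = -42935 - 7649/18804 = -807357389/18804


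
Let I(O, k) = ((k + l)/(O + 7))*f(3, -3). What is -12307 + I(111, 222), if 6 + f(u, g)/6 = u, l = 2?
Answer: -728129/59 ≈ -12341.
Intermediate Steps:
f(u, g) = -36 + 6*u
I(O, k) = -18*(2 + k)/(7 + O) (I(O, k) = ((k + 2)/(O + 7))*(-36 + 6*3) = ((2 + k)/(7 + O))*(-36 + 18) = ((2 + k)/(7 + O))*(-18) = -18*(2 + k)/(7 + O))
-12307 + I(111, 222) = -12307 + 18*(-2 - 1*222)/(7 + 111) = -12307 + 18*(-2 - 222)/118 = -12307 + 18*(1/118)*(-224) = -12307 - 2016/59 = -728129/59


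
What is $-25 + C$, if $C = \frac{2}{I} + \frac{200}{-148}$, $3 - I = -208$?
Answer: $- \frac{205651}{7807} \approx -26.342$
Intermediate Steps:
$I = 211$ ($I = 3 - -208 = 3 + 208 = 211$)
$C = - \frac{10476}{7807}$ ($C = \frac{2}{211} + \frac{200}{-148} = 2 \cdot \frac{1}{211} + 200 \left(- \frac{1}{148}\right) = \frac{2}{211} - \frac{50}{37} = - \frac{10476}{7807} \approx -1.3419$)
$-25 + C = -25 - \frac{10476}{7807} = - \frac{205651}{7807}$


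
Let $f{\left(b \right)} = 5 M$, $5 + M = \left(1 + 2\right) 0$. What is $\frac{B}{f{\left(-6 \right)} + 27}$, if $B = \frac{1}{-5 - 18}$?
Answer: $- \frac{1}{46} \approx -0.021739$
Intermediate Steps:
$M = -5$ ($M = -5 + \left(1 + 2\right) 0 = -5 + 3 \cdot 0 = -5 + 0 = -5$)
$f{\left(b \right)} = -25$ ($f{\left(b \right)} = 5 \left(-5\right) = -25$)
$B = - \frac{1}{23}$ ($B = \frac{1}{-23} = - \frac{1}{23} \approx -0.043478$)
$\frac{B}{f{\left(-6 \right)} + 27} = - \frac{1}{23 \left(-25 + 27\right)} = - \frac{1}{23 \cdot 2} = \left(- \frac{1}{23}\right) \frac{1}{2} = - \frac{1}{46}$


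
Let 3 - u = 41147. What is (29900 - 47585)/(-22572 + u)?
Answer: 17685/63716 ≈ 0.27756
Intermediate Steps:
u = -41144 (u = 3 - 1*41147 = 3 - 41147 = -41144)
(29900 - 47585)/(-22572 + u) = (29900 - 47585)/(-22572 - 41144) = -17685/(-63716) = -17685*(-1/63716) = 17685/63716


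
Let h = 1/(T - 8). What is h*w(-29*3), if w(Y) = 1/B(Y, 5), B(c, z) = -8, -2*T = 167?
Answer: 1/732 ≈ 0.0013661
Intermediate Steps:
T = -167/2 (T = -½*167 = -167/2 ≈ -83.500)
w(Y) = -⅛ (w(Y) = 1/(-8) = -⅛)
h = -2/183 (h = 1/(-167/2 - 8) = 1/(-183/2) = -2/183 ≈ -0.010929)
h*w(-29*3) = -2/183*(-⅛) = 1/732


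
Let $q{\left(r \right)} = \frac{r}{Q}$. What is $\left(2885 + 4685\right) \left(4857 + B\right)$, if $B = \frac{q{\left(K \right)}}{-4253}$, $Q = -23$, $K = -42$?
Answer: $\frac{3596558786370}{97819} \approx 3.6767 \cdot 10^{7}$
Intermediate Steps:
$q{\left(r \right)} = - \frac{r}{23}$ ($q{\left(r \right)} = \frac{r}{-23} = r \left(- \frac{1}{23}\right) = - \frac{r}{23}$)
$B = - \frac{42}{97819}$ ($B = \frac{\left(- \frac{1}{23}\right) \left(-42\right)}{-4253} = \frac{42}{23} \left(- \frac{1}{4253}\right) = - \frac{42}{97819} \approx -0.00042936$)
$\left(2885 + 4685\right) \left(4857 + B\right) = \left(2885 + 4685\right) \left(4857 - \frac{42}{97819}\right) = 7570 \cdot \frac{475106841}{97819} = \frac{3596558786370}{97819}$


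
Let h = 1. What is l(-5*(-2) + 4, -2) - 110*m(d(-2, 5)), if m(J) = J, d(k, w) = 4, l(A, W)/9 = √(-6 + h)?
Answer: -440 + 9*I*√5 ≈ -440.0 + 20.125*I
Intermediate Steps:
l(A, W) = 9*I*√5 (l(A, W) = 9*√(-6 + 1) = 9*√(-5) = 9*(I*√5) = 9*I*√5)
l(-5*(-2) + 4, -2) - 110*m(d(-2, 5)) = 9*I*√5 - 110*4 = 9*I*√5 - 440 = -440 + 9*I*√5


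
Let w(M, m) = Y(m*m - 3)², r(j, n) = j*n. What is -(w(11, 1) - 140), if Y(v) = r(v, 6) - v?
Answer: 40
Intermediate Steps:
Y(v) = 5*v (Y(v) = v*6 - v = 6*v - v = 5*v)
w(M, m) = (-15 + 5*m²)² (w(M, m) = (5*(m*m - 3))² = (5*(m² - 3))² = (5*(-3 + m²))² = (-15 + 5*m²)²)
-(w(11, 1) - 140) = -(25*(-3 + 1²)² - 140) = -(25*(-3 + 1)² - 140) = -(25*(-2)² - 140) = -(25*4 - 140) = -(100 - 140) = -1*(-40) = 40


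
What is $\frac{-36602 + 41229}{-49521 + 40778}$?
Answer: $- \frac{661}{1249} \approx -0.52922$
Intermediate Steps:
$\frac{-36602 + 41229}{-49521 + 40778} = \frac{4627}{-8743} = 4627 \left(- \frac{1}{8743}\right) = - \frac{661}{1249}$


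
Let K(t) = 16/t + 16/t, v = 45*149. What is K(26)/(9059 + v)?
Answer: 4/51233 ≈ 7.8075e-5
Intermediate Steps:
v = 6705
K(t) = 32/t
K(26)/(9059 + v) = (32/26)/(9059 + 6705) = (32*(1/26))/15764 = (16/13)*(1/15764) = 4/51233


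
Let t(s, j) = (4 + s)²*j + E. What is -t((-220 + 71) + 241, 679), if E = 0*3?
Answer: -6257664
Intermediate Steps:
E = 0
t(s, j) = j*(4 + s)² (t(s, j) = (4 + s)²*j + 0 = j*(4 + s)² + 0 = j*(4 + s)²)
-t((-220 + 71) + 241, 679) = -679*(4 + ((-220 + 71) + 241))² = -679*(4 + (-149 + 241))² = -679*(4 + 92)² = -679*96² = -679*9216 = -1*6257664 = -6257664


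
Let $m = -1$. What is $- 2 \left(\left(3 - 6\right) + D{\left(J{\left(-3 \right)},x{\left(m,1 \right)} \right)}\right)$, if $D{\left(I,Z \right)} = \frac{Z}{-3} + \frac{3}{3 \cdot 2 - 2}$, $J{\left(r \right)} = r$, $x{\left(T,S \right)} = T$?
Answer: $\frac{23}{6} \approx 3.8333$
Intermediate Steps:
$D{\left(I,Z \right)} = \frac{3}{4} - \frac{Z}{3}$ ($D{\left(I,Z \right)} = Z \left(- \frac{1}{3}\right) + \frac{3}{6 - 2} = - \frac{Z}{3} + \frac{3}{4} = \frac{3}{4} - \frac{Z}{3}$)
$- 2 \left(\left(3 - 6\right) + D{\left(J{\left(-3 \right)},x{\left(m,1 \right)} \right)}\right) = - 2 \left(\left(3 - 6\right) + \left(\frac{3}{4} - - \frac{1}{3}\right)\right) = - 2 \left(-3 + \left(\frac{3}{4} + \frac{1}{3}\right)\right) = - 2 \left(-3 + \frac{13}{12}\right) = \left(-2\right) \left(- \frac{23}{12}\right) = \frac{23}{6}$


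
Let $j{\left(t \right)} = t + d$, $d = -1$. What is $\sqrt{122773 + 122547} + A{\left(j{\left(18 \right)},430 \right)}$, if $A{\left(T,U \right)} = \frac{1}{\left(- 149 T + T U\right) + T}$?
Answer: $\frac{1}{4794} + 2 \sqrt{61330} \approx 495.3$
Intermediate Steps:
$j{\left(t \right)} = -1 + t$ ($j{\left(t \right)} = t - 1 = -1 + t$)
$A{\left(T,U \right)} = \frac{1}{- 148 T + T U}$
$\sqrt{122773 + 122547} + A{\left(j{\left(18 \right)},430 \right)} = \sqrt{122773 + 122547} + \frac{1}{\left(-1 + 18\right) \left(-148 + 430\right)} = \sqrt{245320} + \frac{1}{17 \cdot 282} = 2 \sqrt{61330} + \frac{1}{17} \cdot \frac{1}{282} = 2 \sqrt{61330} + \frac{1}{4794} = \frac{1}{4794} + 2 \sqrt{61330}$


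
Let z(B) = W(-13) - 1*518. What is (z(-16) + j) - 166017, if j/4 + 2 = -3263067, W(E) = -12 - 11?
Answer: -13218834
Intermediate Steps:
W(E) = -23
j = -13052276 (j = -8 + 4*(-3263067) = -8 - 13052268 = -13052276)
z(B) = -541 (z(B) = -23 - 1*518 = -23 - 518 = -541)
(z(-16) + j) - 166017 = (-541 - 13052276) - 166017 = -13052817 - 166017 = -13218834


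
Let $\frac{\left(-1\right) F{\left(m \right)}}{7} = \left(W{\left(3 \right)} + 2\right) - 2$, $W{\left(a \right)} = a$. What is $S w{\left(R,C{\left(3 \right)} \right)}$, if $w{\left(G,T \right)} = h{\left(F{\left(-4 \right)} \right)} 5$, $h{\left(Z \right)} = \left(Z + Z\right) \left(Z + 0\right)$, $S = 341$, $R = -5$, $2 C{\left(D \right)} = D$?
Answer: $1503810$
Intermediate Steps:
$C{\left(D \right)} = \frac{D}{2}$
$F{\left(m \right)} = -21$ ($F{\left(m \right)} = - 7 \left(\left(3 + 2\right) - 2\right) = - 7 \left(5 - 2\right) = \left(-7\right) 3 = -21$)
$h{\left(Z \right)} = 2 Z^{2}$ ($h{\left(Z \right)} = 2 Z Z = 2 Z^{2}$)
$w{\left(G,T \right)} = 4410$ ($w{\left(G,T \right)} = 2 \left(-21\right)^{2} \cdot 5 = 2 \cdot 441 \cdot 5 = 882 \cdot 5 = 4410$)
$S w{\left(R,C{\left(3 \right)} \right)} = 341 \cdot 4410 = 1503810$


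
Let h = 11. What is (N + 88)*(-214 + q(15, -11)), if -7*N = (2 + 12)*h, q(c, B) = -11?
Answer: -14850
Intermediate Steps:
N = -22 (N = -(2 + 12)*11/7 = -2*11 = -⅐*154 = -22)
(N + 88)*(-214 + q(15, -11)) = (-22 + 88)*(-214 - 11) = 66*(-225) = -14850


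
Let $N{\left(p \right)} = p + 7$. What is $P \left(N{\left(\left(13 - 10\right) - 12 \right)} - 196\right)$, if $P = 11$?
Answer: $-2178$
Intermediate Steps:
$N{\left(p \right)} = 7 + p$
$P \left(N{\left(\left(13 - 10\right) - 12 \right)} - 196\right) = 11 \left(\left(7 + \left(\left(13 - 10\right) - 12\right)\right) - 196\right) = 11 \left(\left(7 + \left(3 - 12\right)\right) - 196\right) = 11 \left(\left(7 - 9\right) - 196\right) = 11 \left(-2 - 196\right) = 11 \left(-198\right) = -2178$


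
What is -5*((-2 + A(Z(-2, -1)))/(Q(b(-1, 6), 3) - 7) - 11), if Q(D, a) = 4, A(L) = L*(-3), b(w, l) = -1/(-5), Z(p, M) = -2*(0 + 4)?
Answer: 275/3 ≈ 91.667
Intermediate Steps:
Z(p, M) = -8 (Z(p, M) = -2*4 = -8)
b(w, l) = ⅕ (b(w, l) = -1*(-⅕) = ⅕)
A(L) = -3*L
-5*((-2 + A(Z(-2, -1)))/(Q(b(-1, 6), 3) - 7) - 11) = -5*((-2 - 3*(-8))/(4 - 7) - 11) = -5*((-2 + 24)/(-3) - 11) = -5*(22*(-⅓) - 11) = -5*(-22/3 - 11) = -5*(-55/3) = 275/3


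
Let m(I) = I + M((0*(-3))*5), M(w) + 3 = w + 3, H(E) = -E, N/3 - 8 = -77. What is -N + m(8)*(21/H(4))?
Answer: 165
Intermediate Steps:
N = -207 (N = 24 + 3*(-77) = 24 - 231 = -207)
M(w) = w (M(w) = -3 + (w + 3) = -3 + (3 + w) = w)
m(I) = I (m(I) = I + (0*(-3))*5 = I + 0*5 = I + 0 = I)
-N + m(8)*(21/H(4)) = -1*(-207) + 8*(21/((-1*4))) = 207 + 8*(21/(-4)) = 207 + 8*(21*(-¼)) = 207 + 8*(-21/4) = 207 - 42 = 165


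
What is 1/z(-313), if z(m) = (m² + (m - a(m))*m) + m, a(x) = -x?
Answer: 1/293594 ≈ 3.4061e-6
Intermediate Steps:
z(m) = m + 3*m² (z(m) = (m² + (m - (-1)*m)*m) + m = (m² + (m + m)*m) + m = (m² + (2*m)*m) + m = (m² + 2*m²) + m = 3*m² + m = m + 3*m²)
1/z(-313) = 1/(-313*(1 + 3*(-313))) = 1/(-313*(1 - 939)) = 1/(-313*(-938)) = 1/293594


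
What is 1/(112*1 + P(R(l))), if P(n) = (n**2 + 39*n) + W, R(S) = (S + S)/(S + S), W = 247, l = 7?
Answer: 1/399 ≈ 0.0025063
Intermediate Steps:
R(S) = 1 (R(S) = (2*S)/((2*S)) = (2*S)*(1/(2*S)) = 1)
P(n) = 247 + n**2 + 39*n (P(n) = (n**2 + 39*n) + 247 = 247 + n**2 + 39*n)
1/(112*1 + P(R(l))) = 1/(112*1 + (247 + 1**2 + 39*1)) = 1/(112 + (247 + 1 + 39)) = 1/(112 + 287) = 1/399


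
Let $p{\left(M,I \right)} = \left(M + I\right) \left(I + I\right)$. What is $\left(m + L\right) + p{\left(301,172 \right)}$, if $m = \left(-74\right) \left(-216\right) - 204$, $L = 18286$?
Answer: $196778$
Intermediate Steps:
$p{\left(M,I \right)} = 2 I \left(I + M\right)$ ($p{\left(M,I \right)} = \left(I + M\right) 2 I = 2 I \left(I + M\right)$)
$m = 15780$ ($m = 15984 - 204 = 15780$)
$\left(m + L\right) + p{\left(301,172 \right)} = \left(15780 + 18286\right) + 2 \cdot 172 \left(172 + 301\right) = 34066 + 2 \cdot 172 \cdot 473 = 34066 + 162712 = 196778$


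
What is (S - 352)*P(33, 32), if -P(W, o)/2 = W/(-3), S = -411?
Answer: -16786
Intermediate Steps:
P(W, o) = 2*W/3 (P(W, o) = -2*W/(-3) = -2*W*(-1)/3 = -(-2)*W/3 = 2*W/3)
(S - 352)*P(33, 32) = (-411 - 352)*((⅔)*33) = -763*22 = -16786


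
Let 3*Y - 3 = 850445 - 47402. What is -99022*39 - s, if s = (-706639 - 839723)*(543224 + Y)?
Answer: 1253950362114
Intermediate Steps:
Y = 267682 (Y = 1 + (850445 - 47402)/3 = 1 + (⅓)*803043 = 1 + 267681 = 267682)
s = -1253954223972 (s = (-706639 - 839723)*(543224 + 267682) = -1546362*810906 = -1253954223972)
-99022*39 - s = -99022*39 - 1*(-1253954223972) = -3861858 + 1253954223972 = 1253950362114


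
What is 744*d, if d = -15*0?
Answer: 0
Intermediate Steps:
d = 0
744*d = 744*0 = 0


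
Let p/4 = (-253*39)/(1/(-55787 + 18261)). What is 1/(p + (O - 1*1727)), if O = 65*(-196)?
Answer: 1/1481061701 ≈ 6.7519e-10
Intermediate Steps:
O = -12740
p = 1481076168 (p = 4*((-253*39)/(1/(-55787 + 18261))) = 4*(-9867/(1/(-37526))) = 4*(-9867/(-1/37526)) = 4*(-9867*(-37526)) = 4*370269042 = 1481076168)
1/(p + (O - 1*1727)) = 1/(1481076168 + (-12740 - 1*1727)) = 1/(1481076168 + (-12740 - 1727)) = 1/(1481076168 - 14467) = 1/1481061701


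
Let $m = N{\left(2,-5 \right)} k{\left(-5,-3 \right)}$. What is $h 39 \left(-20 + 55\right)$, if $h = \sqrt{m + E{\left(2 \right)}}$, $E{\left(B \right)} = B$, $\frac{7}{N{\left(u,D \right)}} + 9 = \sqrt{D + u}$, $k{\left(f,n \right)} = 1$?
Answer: $1365 \sqrt{\frac{11 - 2 i \sqrt{3}}{9 - i \sqrt{3}}} \approx 1528.6 - 87.964 i$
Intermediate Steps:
$N{\left(u,D \right)} = \frac{7}{-9 + \sqrt{D + u}}$
$m = \frac{7}{-9 + i \sqrt{3}}$ ($m = \frac{7}{-9 + \sqrt{-5 + 2}} \cdot 1 = \frac{7}{-9 + \sqrt{-3}} \cdot 1 = \frac{7}{-9 + i \sqrt{3}} \cdot 1 = \frac{7}{-9 + i \sqrt{3}} \approx -0.75 - 0.14434 i$)
$h = \sqrt{\frac{5}{4} - \frac{i \sqrt{3}}{12}}$ ($h = \sqrt{\left(- \frac{3}{4} - \frac{i \sqrt{3}}{12}\right) + 2} = \sqrt{\frac{5}{4} - \frac{i \sqrt{3}}{12}} \approx 1.1199 - 0.064443 i$)
$h 39 \left(-20 + 55\right) = \sqrt{\frac{11 - 2 i \sqrt{3}}{9 - i \sqrt{3}}} \cdot 39 \left(-20 + 55\right) = \sqrt{\frac{11 - 2 i \sqrt{3}}{9 - i \sqrt{3}}} \cdot 39 \cdot 35 = \sqrt{\frac{11 - 2 i \sqrt{3}}{9 - i \sqrt{3}}} \cdot 1365 = 1365 \sqrt{\frac{11 - 2 i \sqrt{3}}{9 - i \sqrt{3}}}$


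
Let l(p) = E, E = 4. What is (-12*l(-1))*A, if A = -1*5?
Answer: 240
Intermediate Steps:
l(p) = 4
A = -5
(-12*l(-1))*A = -12*4*(-5) = -48*(-5) = 240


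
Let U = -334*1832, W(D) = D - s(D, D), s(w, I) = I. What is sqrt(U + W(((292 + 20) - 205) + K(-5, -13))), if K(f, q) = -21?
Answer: 4*I*sqrt(38243) ≈ 782.23*I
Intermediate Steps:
W(D) = 0 (W(D) = D - D = 0)
U = -611888
sqrt(U + W(((292 + 20) - 205) + K(-5, -13))) = sqrt(-611888 + 0) = sqrt(-611888) = 4*I*sqrt(38243)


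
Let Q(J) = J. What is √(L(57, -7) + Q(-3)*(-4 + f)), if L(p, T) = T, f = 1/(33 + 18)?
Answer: 2*√357/17 ≈ 2.2229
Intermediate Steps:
f = 1/51 ≈ 0.019608
√(L(57, -7) + Q(-3)*(-4 + f)) = √(-7 - 3*(-4 + 1/51)) = √(-7 - 3*(-203/51)) = √(-7 + 203/17) = √(84/17) = 2*√357/17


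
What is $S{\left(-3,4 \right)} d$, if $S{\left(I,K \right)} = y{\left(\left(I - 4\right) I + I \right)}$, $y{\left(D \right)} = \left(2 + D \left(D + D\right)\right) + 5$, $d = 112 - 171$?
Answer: $-38645$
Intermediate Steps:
$d = -59$
$y{\left(D \right)} = 7 + 2 D^{2}$ ($y{\left(D \right)} = \left(2 + D 2 D\right) + 5 = \left(2 + 2 D^{2}\right) + 5 = 7 + 2 D^{2}$)
$S{\left(I,K \right)} = 7 + 2 \left(I + I \left(-4 + I\right)\right)^{2}$ ($S{\left(I,K \right)} = 7 + 2 \left(\left(I - 4\right) I + I\right)^{2} = 7 + 2 \left(\left(-4 + I\right) I + I\right)^{2} = 7 + 2 \left(I \left(-4 + I\right) + I\right)^{2} = 7 + 2 \left(I + I \left(-4 + I\right)\right)^{2}$)
$S{\left(-3,4 \right)} d = \left(7 + 2 \left(-3\right)^{2} \left(-3 - 3\right)^{2}\right) \left(-59\right) = \left(7 + 2 \cdot 9 \left(-6\right)^{2}\right) \left(-59\right) = \left(7 + 2 \cdot 9 \cdot 36\right) \left(-59\right) = \left(7 + 648\right) \left(-59\right) = 655 \left(-59\right) = -38645$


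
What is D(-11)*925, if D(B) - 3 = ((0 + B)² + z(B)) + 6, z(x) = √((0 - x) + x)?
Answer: 120250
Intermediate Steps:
z(x) = 0 (z(x) = √(-x + x) = √0 = 0)
D(B) = 9 + B² (D(B) = 3 + (((0 + B)² + 0) + 6) = 3 + ((B² + 0) + 6) = 3 + (B² + 6) = 3 + (6 + B²) = 9 + B²)
D(-11)*925 = (9 + (-11)²)*925 = (9 + 121)*925 = 130*925 = 120250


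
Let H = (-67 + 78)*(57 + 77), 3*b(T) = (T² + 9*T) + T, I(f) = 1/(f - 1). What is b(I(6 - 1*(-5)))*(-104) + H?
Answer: 107924/75 ≈ 1439.0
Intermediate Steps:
I(f) = 1/(-1 + f)
b(T) = T²/3 + 10*T/3 (b(T) = ((T² + 9*T) + T)/3 = (T² + 10*T)/3 = T²/3 + 10*T/3)
H = 1474 (H = 11*134 = 1474)
b(I(6 - 1*(-5)))*(-104) + H = ((10 + 1/(-1 + (6 - 1*(-5))))/(3*(-1 + (6 - 1*(-5)))))*(-104) + 1474 = ((10 + 1/(-1 + (6 + 5)))/(3*(-1 + (6 + 5))))*(-104) + 1474 = ((10 + 1/(-1 + 11))/(3*(-1 + 11)))*(-104) + 1474 = ((⅓)*(10 + 1/10)/10)*(-104) + 1474 = ((⅓)*(⅒)*(10 + ⅒))*(-104) + 1474 = ((⅓)*(⅒)*(101/10))*(-104) + 1474 = (101/300)*(-104) + 1474 = -2626/75 + 1474 = 107924/75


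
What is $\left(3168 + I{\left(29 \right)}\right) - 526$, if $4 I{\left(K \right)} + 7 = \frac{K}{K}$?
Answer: $\frac{5281}{2} \approx 2640.5$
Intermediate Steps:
$I{\left(K \right)} = - \frac{3}{2}$ ($I{\left(K \right)} = - \frac{7}{4} + \frac{K \frac{1}{K}}{4} = - \frac{7}{4} + \frac{1}{4} \cdot 1 = - \frac{7}{4} + \frac{1}{4} = - \frac{3}{2}$)
$\left(3168 + I{\left(29 \right)}\right) - 526 = \left(3168 - \frac{3}{2}\right) - 526 = \frac{6333}{2} - 526 = \frac{5281}{2}$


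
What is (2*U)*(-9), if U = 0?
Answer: 0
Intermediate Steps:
(2*U)*(-9) = (2*0)*(-9) = 0*(-9) = 0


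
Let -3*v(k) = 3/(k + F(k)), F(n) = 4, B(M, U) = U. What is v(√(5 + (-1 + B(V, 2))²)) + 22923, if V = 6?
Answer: 114613/5 + √6/10 ≈ 22923.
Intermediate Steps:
v(k) = -1/(4 + k) (v(k) = -3/(3*(k + 4)) = -3/(3*(4 + k)) = -1/(4 + k))
v(√(5 + (-1 + B(V, 2))²)) + 22923 = -1/(4 + √(5 + (-1 + 2)²)) + 22923 = -1/(4 + √(5 + 1²)) + 22923 = -1/(4 + √(5 + 1)) + 22923 = -1/(4 + √6) + 22923 = 22923 - 1/(4 + √6)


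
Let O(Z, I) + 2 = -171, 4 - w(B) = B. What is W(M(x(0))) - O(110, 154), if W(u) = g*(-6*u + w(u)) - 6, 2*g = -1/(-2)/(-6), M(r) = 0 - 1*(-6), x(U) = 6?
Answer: 2023/12 ≈ 168.58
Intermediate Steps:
w(B) = 4 - B
O(Z, I) = -173 (O(Z, I) = -2 - 171 = -173)
M(r) = 6 (M(r) = 0 + 6 = 6)
g = -1/24 (g = (-1/(-2)/(-6))/2 = (-1*(-1/2)*(-1/6))/2 = ((1/2)*(-1/6))/2 = (1/2)*(-1/12) = -1/24 ≈ -0.041667)
W(u) = -37/6 + 7*u/24 (W(u) = -(-6*u + (4 - u))/24 - 6 = -(4 - 7*u)/24 - 6 = (-1/6 + 7*u/24) - 6 = -37/6 + 7*u/24)
W(M(x(0))) - O(110, 154) = (-37/6 + (7/24)*6) - 1*(-173) = (-37/6 + 7/4) + 173 = -53/12 + 173 = 2023/12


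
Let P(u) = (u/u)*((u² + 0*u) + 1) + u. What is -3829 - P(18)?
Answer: -4172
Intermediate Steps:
P(u) = 1 + u + u² (P(u) = 1*((u² + 0) + 1) + u = 1*(u² + 1) + u = 1*(1 + u²) + u = (1 + u²) + u = 1 + u + u²)
-3829 - P(18) = -3829 - (1 + 18 + 18²) = -3829 - (1 + 18 + 324) = -3829 - 1*343 = -3829 - 343 = -4172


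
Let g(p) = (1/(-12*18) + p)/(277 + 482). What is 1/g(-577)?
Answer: -163944/124633 ≈ -1.3154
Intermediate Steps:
g(p) = -1/163944 + p/759 (g(p) = (1/(-216) + p)/759 = (-1/216 + p)*(1/759) = -1/163944 + p/759)
1/g(-577) = 1/(-1/163944 + (1/759)*(-577)) = 1/(-1/163944 - 577/759) = 1/(-124633/163944) = -163944/124633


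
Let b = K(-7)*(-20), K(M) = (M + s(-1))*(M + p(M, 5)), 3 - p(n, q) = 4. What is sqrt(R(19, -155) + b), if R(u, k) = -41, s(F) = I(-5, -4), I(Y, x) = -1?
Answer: I*sqrt(1321) ≈ 36.346*I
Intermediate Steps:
p(n, q) = -1 (p(n, q) = 3 - 1*4 = 3 - 4 = -1)
s(F) = -1
K(M) = (-1 + M)**2 (K(M) = (M - 1)*(M - 1) = (-1 + M)*(-1 + M) = (-1 + M)**2)
b = -1280 (b = (1 + (-7)**2 - 2*(-7))*(-20) = (1 + 49 + 14)*(-20) = 64*(-20) = -1280)
sqrt(R(19, -155) + b) = sqrt(-41 - 1280) = sqrt(-1321) = I*sqrt(1321)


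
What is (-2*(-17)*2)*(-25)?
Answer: -1700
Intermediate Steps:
(-2*(-17)*2)*(-25) = (34*2)*(-25) = 68*(-25) = -1700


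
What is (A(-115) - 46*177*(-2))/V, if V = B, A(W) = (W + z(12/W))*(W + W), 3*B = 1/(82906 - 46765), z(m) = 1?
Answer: 4608411192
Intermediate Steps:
B = 1/108423 (B = 1/(3*(82906 - 46765)) = (1/3)/36141 = (1/3)*(1/36141) = 1/108423 ≈ 9.2231e-6)
A(W) = 2*W*(1 + W) (A(W) = (W + 1)*(W + W) = (1 + W)*(2*W) = 2*W*(1 + W))
V = 1/108423 ≈ 9.2231e-6
(A(-115) - 46*177*(-2))/V = (2*(-115)*(1 - 115) - 46*177*(-2))/(1/108423) = (2*(-115)*(-114) - 46*(-354))*108423 = (26220 - 1*(-16284))*108423 = (26220 + 16284)*108423 = 42504*108423 = 4608411192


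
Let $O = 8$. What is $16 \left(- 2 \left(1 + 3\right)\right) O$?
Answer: $-1024$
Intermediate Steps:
$16 \left(- 2 \left(1 + 3\right)\right) O = 16 \left(- 2 \left(1 + 3\right)\right) 8 = 16 \left(\left(-2\right) 4\right) 8 = 16 \left(-8\right) 8 = \left(-128\right) 8 = -1024$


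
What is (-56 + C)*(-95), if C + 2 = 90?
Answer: -3040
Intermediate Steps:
C = 88 (C = -2 + 90 = 88)
(-56 + C)*(-95) = (-56 + 88)*(-95) = 32*(-95) = -3040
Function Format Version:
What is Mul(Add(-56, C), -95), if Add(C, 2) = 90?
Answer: -3040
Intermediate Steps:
C = 88 (C = Add(-2, 90) = 88)
Mul(Add(-56, C), -95) = Mul(Add(-56, 88), -95) = Mul(32, -95) = -3040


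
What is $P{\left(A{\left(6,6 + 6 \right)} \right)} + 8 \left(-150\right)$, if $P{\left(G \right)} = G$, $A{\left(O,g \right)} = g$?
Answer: $-1188$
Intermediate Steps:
$P{\left(A{\left(6,6 + 6 \right)} \right)} + 8 \left(-150\right) = \left(6 + 6\right) + 8 \left(-150\right) = 12 - 1200 = -1188$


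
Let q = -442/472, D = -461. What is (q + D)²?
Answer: 11884706289/55696 ≈ 2.1339e+5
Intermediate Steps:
q = -221/236 (q = -442*1/472 = -221/236 ≈ -0.93644)
(q + D)² = (-221/236 - 461)² = (-109017/236)² = 11884706289/55696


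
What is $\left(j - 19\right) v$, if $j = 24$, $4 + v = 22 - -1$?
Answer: $95$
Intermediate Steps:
$v = 19$ ($v = -4 + \left(22 - -1\right) = -4 + \left(22 + 1\right) = -4 + 23 = 19$)
$\left(j - 19\right) v = \left(24 - 19\right) 19 = 5 \cdot 19 = 95$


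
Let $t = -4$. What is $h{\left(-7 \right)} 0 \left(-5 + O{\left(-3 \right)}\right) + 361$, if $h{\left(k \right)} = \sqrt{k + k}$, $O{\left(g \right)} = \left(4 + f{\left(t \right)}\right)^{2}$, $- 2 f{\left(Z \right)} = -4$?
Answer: $361$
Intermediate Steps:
$f{\left(Z \right)} = 2$ ($f{\left(Z \right)} = \left(- \frac{1}{2}\right) \left(-4\right) = 2$)
$O{\left(g \right)} = 36$ ($O{\left(g \right)} = \left(4 + 2\right)^{2} = 6^{2} = 36$)
$h{\left(k \right)} = \sqrt{2} \sqrt{k}$ ($h{\left(k \right)} = \sqrt{2 k} = \sqrt{2} \sqrt{k}$)
$h{\left(-7 \right)} 0 \left(-5 + O{\left(-3 \right)}\right) + 361 = \sqrt{2} \sqrt{-7} \cdot 0 \left(-5 + 36\right) + 361 = \sqrt{2} i \sqrt{7} \cdot 0 \cdot 31 + 361 = i \sqrt{14} \cdot 0 + 361 = 0 + 361 = 361$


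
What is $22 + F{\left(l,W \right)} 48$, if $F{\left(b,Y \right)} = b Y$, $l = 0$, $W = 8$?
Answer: $22$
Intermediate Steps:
$F{\left(b,Y \right)} = Y b$
$22 + F{\left(l,W \right)} 48 = 22 + 8 \cdot 0 \cdot 48 = 22 + 0 \cdot 48 = 22 + 0 = 22$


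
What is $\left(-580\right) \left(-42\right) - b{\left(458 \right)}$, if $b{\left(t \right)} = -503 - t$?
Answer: $25321$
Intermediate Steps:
$\left(-580\right) \left(-42\right) - b{\left(458 \right)} = \left(-580\right) \left(-42\right) - \left(-503 - 458\right) = 24360 - \left(-503 - 458\right) = 24360 - -961 = 24360 + 961 = 25321$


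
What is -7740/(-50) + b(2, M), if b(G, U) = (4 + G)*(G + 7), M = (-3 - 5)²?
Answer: 1044/5 ≈ 208.80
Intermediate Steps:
M = 64 (M = (-8)² = 64)
b(G, U) = (4 + G)*(7 + G)
-7740/(-50) + b(2, M) = -7740/(-50) + (28 + 2² + 11*2) = -7740*(-1)/50 + (28 + 4 + 22) = -60*(-129/50) + 54 = 774/5 + 54 = 1044/5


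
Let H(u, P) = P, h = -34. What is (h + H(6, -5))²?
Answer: 1521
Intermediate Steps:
(h + H(6, -5))² = (-34 - 5)² = (-39)² = 1521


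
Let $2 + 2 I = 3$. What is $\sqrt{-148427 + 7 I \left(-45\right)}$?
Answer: $\frac{i \sqrt{594338}}{2} \approx 385.47 i$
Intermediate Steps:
$I = \frac{1}{2}$ ($I = -1 + \frac{1}{2} \cdot 3 = -1 + \frac{3}{2} = \frac{1}{2} \approx 0.5$)
$\sqrt{-148427 + 7 I \left(-45\right)} = \sqrt{-148427 + 7 \cdot \frac{1}{2} \left(-45\right)} = \sqrt{-148427 + \frac{7}{2} \left(-45\right)} = \sqrt{-148427 - \frac{315}{2}} = \sqrt{- \frac{297169}{2}} = \frac{i \sqrt{594338}}{2}$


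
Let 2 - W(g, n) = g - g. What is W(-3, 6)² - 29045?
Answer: -29041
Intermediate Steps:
W(g, n) = 2 (W(g, n) = 2 - (g - g) = 2 - 1*0 = 2 + 0 = 2)
W(-3, 6)² - 29045 = 2² - 29045 = 4 - 29045 = -29041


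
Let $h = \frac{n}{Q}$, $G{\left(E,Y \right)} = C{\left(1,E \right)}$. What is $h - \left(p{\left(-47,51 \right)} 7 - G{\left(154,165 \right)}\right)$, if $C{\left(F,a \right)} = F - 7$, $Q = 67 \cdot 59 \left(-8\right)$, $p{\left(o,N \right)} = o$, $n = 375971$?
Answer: $\frac{9838581}{31624} \approx 311.11$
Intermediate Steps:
$Q = -31624$ ($Q = 3953 \left(-8\right) = -31624$)
$C{\left(F,a \right)} = -7 + F$ ($C{\left(F,a \right)} = F - 7 = -7 + F$)
$G{\left(E,Y \right)} = -6$ ($G{\left(E,Y \right)} = -7 + 1 = -6$)
$h = - \frac{375971}{31624}$ ($h = \frac{375971}{-31624} = 375971 \left(- \frac{1}{31624}\right) = - \frac{375971}{31624} \approx -11.889$)
$h - \left(p{\left(-47,51 \right)} 7 - G{\left(154,165 \right)}\right) = - \frac{375971}{31624} - \left(\left(-47\right) 7 - -6\right) = - \frac{375971}{31624} - \left(-329 + 6\right) = - \frac{375971}{31624} - -323 = - \frac{375971}{31624} + 323 = \frac{9838581}{31624}$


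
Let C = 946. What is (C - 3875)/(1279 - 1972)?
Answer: 2929/693 ≈ 4.2265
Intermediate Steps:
(C - 3875)/(1279 - 1972) = (946 - 3875)/(1279 - 1972) = -2929/(-693) = -2929*(-1/693) = 2929/693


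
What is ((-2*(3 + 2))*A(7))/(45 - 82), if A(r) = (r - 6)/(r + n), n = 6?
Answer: 10/481 ≈ 0.020790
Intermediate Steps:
A(r) = (-6 + r)/(6 + r) (A(r) = (r - 6)/(r + 6) = (-6 + r)/(6 + r))
((-2*(3 + 2))*A(7))/(45 - 82) = ((-2*(3 + 2))*((-6 + 7)/(6 + 7)))/(45 - 82) = ((-2*5)*(1/13))/(-37) = -10/13*(-1/37) = 10/481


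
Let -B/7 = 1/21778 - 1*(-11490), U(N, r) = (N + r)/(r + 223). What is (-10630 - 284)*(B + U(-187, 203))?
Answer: 678653610008053/773119 ≈ 8.7781e+8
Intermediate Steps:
U(N, r) = (N + r)/(223 + r)
B = -1751604547/21778 (B = -7*(1/21778 - 1*(-11490)) = -7*(1/21778 + 11490) = -7*250229221/21778 = -1751604547/21778 ≈ -80430.)
(-10630 - 284)*(B + U(-187, 203)) = (-10630 - 284)*(-1751604547/21778 + (-187 + 203)/(223 + 203)) = -10914*(-1751604547/21778 + 16/426) = -10914*(-1751604547/21778 + (1/426)*16) = -10914*(-1751604547/21778 + 8/213) = -10914*(-373091594287/4638714) = 678653610008053/773119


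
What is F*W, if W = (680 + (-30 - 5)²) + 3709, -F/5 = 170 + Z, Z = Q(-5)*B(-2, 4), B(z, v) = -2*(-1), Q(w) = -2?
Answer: -4659620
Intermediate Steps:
B(z, v) = 2
Z = -4 (Z = -2*2 = -4)
F = -830 (F = -5*(170 - 4) = -5*166 = -830)
W = 5614 (W = (680 + (-35)²) + 3709 = (680 + 1225) + 3709 = 1905 + 3709 = 5614)
F*W = -830*5614 = -4659620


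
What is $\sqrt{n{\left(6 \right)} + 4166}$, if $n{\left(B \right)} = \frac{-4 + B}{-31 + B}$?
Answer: $\frac{6 \sqrt{2893}}{5} \approx 64.544$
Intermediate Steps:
$n{\left(B \right)} = \frac{-4 + B}{-31 + B}$
$\sqrt{n{\left(6 \right)} + 4166} = \sqrt{\frac{-4 + 6}{-31 + 6} + 4166} = \sqrt{\frac{1}{-25} \cdot 2 + 4166} = \sqrt{\left(- \frac{1}{25}\right) 2 + 4166} = \sqrt{- \frac{2}{25} + 4166} = \sqrt{\frac{104148}{25}} = \frac{6 \sqrt{2893}}{5}$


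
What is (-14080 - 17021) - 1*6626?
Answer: -37727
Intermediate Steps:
(-14080 - 17021) - 1*6626 = -31101 - 6626 = -37727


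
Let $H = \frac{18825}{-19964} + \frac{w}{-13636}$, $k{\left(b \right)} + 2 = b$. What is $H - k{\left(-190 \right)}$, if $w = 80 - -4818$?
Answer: $\frac{1854053807}{9722468} \approx 190.7$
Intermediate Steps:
$k{\left(b \right)} = -2 + b$
$w = 4898$ ($w = 80 + 4818 = 4898$)
$H = - \frac{12660049}{9722468}$ ($H = \frac{18825}{-19964} + \frac{4898}{-13636} = 18825 \left(- \frac{1}{19964}\right) + 4898 \left(- \frac{1}{13636}\right) = - \frac{18825}{19964} - \frac{2449}{6818} = - \frac{12660049}{9722468} \approx -1.3021$)
$H - k{\left(-190 \right)} = - \frac{12660049}{9722468} - \left(-2 - 190\right) = - \frac{12660049}{9722468} - -192 = - \frac{12660049}{9722468} + 192 = \frac{1854053807}{9722468}$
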